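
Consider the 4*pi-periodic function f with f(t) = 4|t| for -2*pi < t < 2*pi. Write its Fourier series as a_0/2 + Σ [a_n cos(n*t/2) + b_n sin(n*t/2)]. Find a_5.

a_5 = (1/(2*pi)) ∫_{-2*pi}^{2*pi} f(t) cos(5*t/2) dt.
f is even and cos(5*t/2) is even, so the integrand is even and a_5 = 1/pi ∫_0^{2*pi} f(t) cos(5*t/2) dt.
Integrating by parts (boundary term plus one more integral), an antiderivative of (4*t) cos(5*t/2) is 8*t*sin(5*t/2)/5 + 16*cos(5*t/2)/25; evaluating from 0 to 2*pi: ∫_{0}^{2*pi} (4*t) cos(5*t/2) dt = (-16/25) - (16/25) = -32/25.
Hence a_5 = (1/pi)·(-32/25) = -32/(25*pi).

-32/(25*pi)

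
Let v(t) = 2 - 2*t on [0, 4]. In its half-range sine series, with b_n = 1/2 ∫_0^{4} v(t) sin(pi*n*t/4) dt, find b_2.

8/pi

b_2 = 1/2 ∫_0^{4} (2 - 2*t) sin(pi*t/2) dt.
Integrating by parts (boundary term plus one more integral), an antiderivative of (2 - 2*t) sin(pi*t/2) is 4*t*cos(pi*t/2)/pi - 8*sin(pi*t/2)/pi**2 - 4*cos(pi*t/2)/pi; evaluating from 0 to 4: ∫_{0}^{4} (2 - 2*t) sin(pi*t/2) dt = (12/pi) - (-4/pi) = 16/pi.
Hence b_2 = (1/2)·(16/pi) = 8/pi.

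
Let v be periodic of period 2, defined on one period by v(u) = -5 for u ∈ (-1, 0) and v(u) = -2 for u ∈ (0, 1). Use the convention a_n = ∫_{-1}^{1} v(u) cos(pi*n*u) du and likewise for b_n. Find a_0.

a_0 = ∫_{-1}^{1} v(u) du = -7.

-7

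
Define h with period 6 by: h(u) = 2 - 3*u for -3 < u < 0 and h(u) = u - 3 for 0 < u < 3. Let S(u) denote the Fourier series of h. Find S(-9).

u = -9 differs from u = 3 by -2 full period(s), and the series is 6-periodic.
At u = 3 the one-sided limits are h(3^-) = 0 and h(3^+) = 11.
By Dirichlet's theorem the series converges to their average, [(0) + (11)]/2 = 11/2.

11/2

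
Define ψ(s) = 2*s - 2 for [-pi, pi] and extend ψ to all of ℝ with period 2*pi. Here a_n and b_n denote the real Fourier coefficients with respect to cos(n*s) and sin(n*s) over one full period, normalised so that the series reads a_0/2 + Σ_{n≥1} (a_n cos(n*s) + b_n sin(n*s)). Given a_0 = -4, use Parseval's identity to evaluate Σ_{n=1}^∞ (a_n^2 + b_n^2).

8*pi**2/3

Parseval: a_0^2/2 + Σ_{n≥1} (a_n^2+b_n^2) = 1/pi ∫_{-pi}^{pi} ψ(s)^2 ds = 8 + 8*pi**2/3.
Subtract a_0^2/2 = 8: Σ (a_n^2+b_n^2) = 8*pi**2/3.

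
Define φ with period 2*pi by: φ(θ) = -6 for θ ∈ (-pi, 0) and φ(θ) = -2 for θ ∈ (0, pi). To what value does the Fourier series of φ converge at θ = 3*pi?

θ = 3*pi differs from θ = -pi by 2 full period(s), and the series is 2*pi-periodic.
At θ = -pi the one-sided limits are φ(-pi^-) = -2 and φ(-pi^+) = -6.
By Dirichlet's theorem the series converges to their average, [(-2) + (-6)]/2 = -4.

-4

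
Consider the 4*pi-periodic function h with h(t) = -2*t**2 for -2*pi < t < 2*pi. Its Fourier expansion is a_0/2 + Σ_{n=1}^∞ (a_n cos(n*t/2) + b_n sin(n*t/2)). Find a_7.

32/49

a_7 = (1/(2*pi)) ∫_{-2*pi}^{2*pi} h(t) cos(7*t/2) dt.
h is even and cos(7*t/2) is even, so the integrand is even and a_7 = 1/pi ∫_0^{2*pi} h(t) cos(7*t/2) dt.
Integrating by parts twice (tabular method), an antiderivative of (-2*t**2) cos(7*t/2) is -4*t**2*sin(7*t/2)/7 - 16*t*cos(7*t/2)/49 + 32*sin(7*t/2)/343; evaluating from 0 to 2*pi: ∫_{0}^{2*pi} (-2*t**2) cos(7*t/2) dt = (32*pi/49) - (0) = 32*pi/49.
Hence a_7 = (1/pi)·(32*pi/49) = 32/49.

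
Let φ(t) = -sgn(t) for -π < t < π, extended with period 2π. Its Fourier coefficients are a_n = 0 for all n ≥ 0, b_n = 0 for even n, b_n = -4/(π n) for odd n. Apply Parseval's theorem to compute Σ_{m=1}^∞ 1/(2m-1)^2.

Parseval: Σ b_n^2 = (1/π) ∫_{-π}^{π} φ(t)^2 dt = 2.
Only odd n contribute, with b_n^2 = 16/(π^2 n^2), so Σ_{m≥1} 1/(2m-1)^2 = π^2·(2)/16 = pi**2/8.

pi**2/8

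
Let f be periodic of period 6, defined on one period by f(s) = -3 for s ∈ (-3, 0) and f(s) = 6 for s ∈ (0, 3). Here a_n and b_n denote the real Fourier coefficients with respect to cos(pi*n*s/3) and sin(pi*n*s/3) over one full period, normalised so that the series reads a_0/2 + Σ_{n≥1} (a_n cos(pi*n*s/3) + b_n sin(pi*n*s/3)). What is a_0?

a_0 = 1/3 ∫_{-3}^{3} f(s) ds = 1/3 · (9) = 3.

3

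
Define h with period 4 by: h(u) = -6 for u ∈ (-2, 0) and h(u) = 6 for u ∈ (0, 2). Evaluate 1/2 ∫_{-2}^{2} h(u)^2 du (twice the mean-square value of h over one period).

72

1/2 ∫_{-2}^{2} h(u)^2 du = 1/2 · (144) = 72.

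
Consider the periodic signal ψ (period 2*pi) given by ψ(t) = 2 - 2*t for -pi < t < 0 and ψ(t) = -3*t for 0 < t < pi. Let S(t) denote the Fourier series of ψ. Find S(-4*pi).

1

t = -4*pi differs from t = 0 by -2 full period(s), and the series is 2*pi-periodic.
At t = 0 the one-sided limits are ψ(0^-) = 2 and ψ(0^+) = 0.
By Dirichlet's theorem the series converges to their average, [(2) + (0)]/2 = 1.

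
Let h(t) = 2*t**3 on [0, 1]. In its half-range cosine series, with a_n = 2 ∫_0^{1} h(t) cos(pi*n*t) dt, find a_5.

a_5 = 2 ∫_0^{1} (2*t**3) cos(5*pi*t) dt.
Integrating by parts three times (tabular method), an antiderivative of (2*t**3) cos(5*pi*t) is 2*t**3*sin(5*pi*t)/(5*pi) + 6*t**2*cos(5*pi*t)/(25*pi**2) - 12*t*sin(5*pi*t)/(125*pi**3) - 12*cos(5*pi*t)/(625*pi**4); evaluating from 0 to 1: ∫_{0}^{1} (2*t**3) cos(5*pi*t) dt = (6*(2 - 25*pi**2)/(625*pi**4)) - (-12/(625*pi**4)) = 6*(4 - 25*pi**2)/(625*pi**4).
Hence a_5 = 2·(6*(4 - 25*pi**2)/(625*pi**4)) = 12*(4 - 25*pi**2)/(625*pi**4).

12*(4 - 25*pi**2)/(625*pi**4)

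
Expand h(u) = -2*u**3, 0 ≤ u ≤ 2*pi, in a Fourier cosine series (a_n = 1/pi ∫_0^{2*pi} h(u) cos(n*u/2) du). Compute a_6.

-8*pi/3

a_6 = 1/pi ∫_0^{2*pi} (-2*u**3) cos(3*u) du.
Integrating by parts three times (tabular method), an antiderivative of (-2*u**3) cos(3*u) is -2*u**3*sin(3*u)/3 - 2*u**2*cos(3*u)/3 + 4*u*sin(3*u)/9 + 4*cos(3*u)/27; evaluating from 0 to 2*pi: ∫_{0}^{2*pi} (-2*u**3) cos(3*u) du = (4/27 - 8*pi**2/3) - (4/27) = -8*pi**2/3.
Hence a_6 = (1/pi)·(-8*pi**2/3) = -8*pi/3.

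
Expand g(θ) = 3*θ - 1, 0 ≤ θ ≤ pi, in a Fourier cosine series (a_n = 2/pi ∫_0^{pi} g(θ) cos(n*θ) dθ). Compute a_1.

-12/pi

a_1 = 2/pi ∫_0^{pi} (3*θ - 1) cos(θ) dθ.
Integrating by parts (boundary term plus one more integral), an antiderivative of (3*θ - 1) cos(θ) is 3*θ*sin(θ) - sin(θ) + 3*cos(θ); evaluating from 0 to pi: ∫_{0}^{pi} (3*θ - 1) cos(θ) dθ = (-3) - (3) = -6.
Hence a_1 = (2/pi)·(-6) = -12/pi.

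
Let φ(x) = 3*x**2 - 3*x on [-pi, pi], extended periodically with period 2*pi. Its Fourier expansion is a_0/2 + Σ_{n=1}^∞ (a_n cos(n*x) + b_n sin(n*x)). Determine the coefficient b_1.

b_1 = 1/pi ∫_{-pi}^{pi} φ(x) sin(x) dx.
Integrating by parts twice (tabular method), an antiderivative of (3*x**2 - 3*x) sin(x) is -3*x**2*cos(x) + 6*x*sin(x) + 3*x*cos(x) - 3*sin(x) + 6*cos(x); evaluating from -pi to pi: ∫_{-pi}^{pi} (3*x**2 - 3*x) sin(x) dx = (-3*pi - 6 + 3*pi**2) - (-6 + 3*pi + 3*pi**2) = -6*pi.
Hence b_1 = (1/pi)·(-6*pi) = -6.

-6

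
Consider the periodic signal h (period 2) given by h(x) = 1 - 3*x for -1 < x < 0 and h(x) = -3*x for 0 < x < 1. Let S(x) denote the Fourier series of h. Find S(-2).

1/2

x = -2 differs from x = 0 by -1 full period(s), and the series is 2-periodic.
At x = 0 the one-sided limits are h(0^-) = 1 and h(0^+) = 0.
By Dirichlet's theorem the series converges to their average, [(1) + (0)]/2 = 1/2.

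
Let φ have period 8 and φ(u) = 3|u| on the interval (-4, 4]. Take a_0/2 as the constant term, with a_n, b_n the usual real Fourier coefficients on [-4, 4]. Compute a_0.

a_0 = 1/4 ∫_{-4}^{4} φ(u) du = 1/4 · (48) = 12.

12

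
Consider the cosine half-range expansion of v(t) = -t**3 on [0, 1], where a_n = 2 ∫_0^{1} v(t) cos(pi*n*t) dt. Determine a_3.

a_3 = 2 ∫_0^{1} (-t**3) cos(3*pi*t) dt.
Integrating by parts three times (tabular method), an antiderivative of (-t**3) cos(3*pi*t) is -t**3*sin(3*pi*t)/(3*pi) - t**2*cos(3*pi*t)/(3*pi**2) + 2*t*sin(3*pi*t)/(9*pi**3) + 2*cos(3*pi*t)/(27*pi**4); evaluating from 0 to 1: ∫_{0}^{1} (-t**3) cos(3*pi*t) dt = ((-2 + 9*pi**2)/(27*pi**4)) - (2/(27*pi**4)) = (-4 + 9*pi**2)/(27*pi**4).
Hence a_3 = 2·((-4 + 9*pi**2)/(27*pi**4)) = 2*(-4 + 9*pi**2)/(27*pi**4).

2*(-4 + 9*pi**2)/(27*pi**4)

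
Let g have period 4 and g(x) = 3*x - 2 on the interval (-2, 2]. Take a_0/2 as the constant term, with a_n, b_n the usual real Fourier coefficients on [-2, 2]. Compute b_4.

-3/pi

b_4 = 1/2 ∫_{-2}^{2} g(x) sin(2*pi*x) dx.
Integrating by parts (boundary term plus one more integral), an antiderivative of (3*x - 2) sin(2*pi*x) is -3*x*cos(2*pi*x)/(2*pi) + 3*sin(2*pi*x)/(4*pi**2) + cos(2*pi*x)/pi; evaluating from -2 to 2: ∫_{-2}^{2} (3*x - 2) sin(2*pi*x) dx = (-2/pi) - (4/pi) = -6/pi.
Hence b_4 = (1/2)·(-6/pi) = -3/pi.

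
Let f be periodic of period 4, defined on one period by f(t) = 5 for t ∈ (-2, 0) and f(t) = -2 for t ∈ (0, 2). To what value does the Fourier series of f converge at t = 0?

At t = 0 the one-sided limits are f(0^-) = 5 and f(0^+) = -2.
By Dirichlet's theorem the series converges to their average, [(5) + (-2)]/2 = 3/2.

3/2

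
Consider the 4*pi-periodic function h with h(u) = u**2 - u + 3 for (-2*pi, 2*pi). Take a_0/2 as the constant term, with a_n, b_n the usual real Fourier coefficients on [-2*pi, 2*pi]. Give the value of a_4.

1

a_4 = (1/(2*pi)) ∫_{-2*pi}^{2*pi} h(u) cos(2*u) du.
Integrating by parts twice (tabular method), an antiderivative of (u**2 - u + 3) cos(2*u) is u**2*sin(2*u)/2 - u*sin(2*u)/2 + u*cos(2*u)/2 + 5*sin(2*u)/4 - cos(2*u)/4; evaluating from -2*pi to 2*pi: ∫_{-2*pi}^{2*pi} (u**2 - u + 3) cos(2*u) du = (-1/4 + pi) - (-pi - 1/4) = 2*pi.
Hence a_4 = (1/(2*pi))·(2*pi) = 1.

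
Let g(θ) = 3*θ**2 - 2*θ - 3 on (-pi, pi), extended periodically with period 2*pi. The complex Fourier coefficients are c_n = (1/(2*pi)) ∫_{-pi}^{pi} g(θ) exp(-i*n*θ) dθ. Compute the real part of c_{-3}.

Since g is real-valued, Re(c_{-3}) = (1/(2*pi)) ∫_{-pi}^{pi} g(θ) cos(-3*θ) dθ = a_{3}/2.
Integrating by parts twice (tabular method), an antiderivative of (3*θ**2 - 2*θ - 3) cos(-3*θ) is θ**2*sin(3*θ) - 2*θ*sin(3*θ)/3 + 2*θ*cos(3*θ)/3 - 11*sin(3*θ)/9 - 2*cos(3*θ)/9; evaluating from -pi to pi: ∫_{-pi}^{pi} (3*θ**2 - 2*θ - 3) cos(-3*θ) dθ = (2/9 - 2*pi/3) - (2/9 + 2*pi/3) = -4*pi/3.
Hence Re(c_{-3}) = (1/(2*pi))·(-4*pi/3) = -2/3.

-2/3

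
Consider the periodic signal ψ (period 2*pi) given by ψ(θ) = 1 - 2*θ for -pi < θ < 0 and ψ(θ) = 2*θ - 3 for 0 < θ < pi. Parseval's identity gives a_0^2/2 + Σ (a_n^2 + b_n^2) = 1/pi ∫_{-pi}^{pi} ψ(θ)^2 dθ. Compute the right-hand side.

-4*pi + 10 + 8*pi**2/3

1/pi ∫_{-pi}^{pi} ψ(θ)^2 dθ = 1/pi · (2*pi*(-6*pi + 15 + 4*pi**2)/3) = -4*pi + 10 + 8*pi**2/3.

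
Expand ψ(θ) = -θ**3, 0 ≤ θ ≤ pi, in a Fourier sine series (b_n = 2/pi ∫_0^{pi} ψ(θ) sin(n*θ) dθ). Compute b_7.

12/343 - 2*pi**2/7

b_7 = 2/pi ∫_0^{pi} (-θ**3) sin(7*θ) dθ.
Integrating by parts three times (tabular method), an antiderivative of (-θ**3) sin(7*θ) is θ**3*cos(7*θ)/7 - 3*θ**2*sin(7*θ)/49 - 6*θ*cos(7*θ)/343 + 6*sin(7*θ)/2401; evaluating from 0 to pi: ∫_{0}^{pi} (-θ**3) sin(7*θ) dθ = (pi*(6 - 49*pi**2)/343) - (0) = pi*(6 - 49*pi**2)/343.
Hence b_7 = (2/pi)·(pi*(6 - 49*pi**2)/343) = 12/343 - 2*pi**2/7.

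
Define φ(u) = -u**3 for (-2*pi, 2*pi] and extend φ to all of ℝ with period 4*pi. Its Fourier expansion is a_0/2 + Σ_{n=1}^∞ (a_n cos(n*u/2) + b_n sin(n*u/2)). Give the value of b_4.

-3/2 + 4*pi**2

b_4 = (1/(2*pi)) ∫_{-2*pi}^{2*pi} φ(u) sin(2*u) du.
φ is odd and sin(2*u) is odd, so the integrand is even and b_4 = 1/pi ∫_0^{2*pi} φ(u) sin(2*u) du.
Integrating by parts three times (tabular method), an antiderivative of (-u**3) sin(2*u) is u**3*cos(2*u)/2 - 3*u**2*sin(2*u)/4 - 3*u*cos(2*u)/4 + 3*sin(2*u)/8; evaluating from 0 to 2*pi: ∫_{0}^{2*pi} (-u**3) sin(2*u) du = (pi*(-3 + 8*pi**2)/2) - (0) = pi*(-3 + 8*pi**2)/2.
Hence b_4 = (1/pi)·(pi*(-3 + 8*pi**2)/2) = -3/2 + 4*pi**2.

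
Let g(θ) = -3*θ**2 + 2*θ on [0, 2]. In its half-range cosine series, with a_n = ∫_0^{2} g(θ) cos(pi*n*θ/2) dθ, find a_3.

a_3 = ∫_0^{2} (-3*θ**2 + 2*θ) cos(3*pi*θ/2) dθ.
Integrating by parts twice (tabular method), an antiderivative of (-3*θ**2 + 2*θ) cos(3*pi*θ/2) is -2*θ**2*sin(3*pi*θ/2)/pi + 4*θ*sin(3*pi*θ/2)/(3*pi) - 8*θ*cos(3*pi*θ/2)/(3*pi**2) + 16*sin(3*pi*θ/2)/(9*pi**3) + 8*cos(3*pi*θ/2)/(9*pi**2); evaluating from 0 to 2: ∫_{0}^{2} (-3*θ**2 + 2*θ) cos(3*pi*θ/2) dθ = (40/(9*pi**2)) - (8/(9*pi**2)) = 32/(9*pi**2).
Hence a_3 = 32/(9*pi**2).

32/(9*pi**2)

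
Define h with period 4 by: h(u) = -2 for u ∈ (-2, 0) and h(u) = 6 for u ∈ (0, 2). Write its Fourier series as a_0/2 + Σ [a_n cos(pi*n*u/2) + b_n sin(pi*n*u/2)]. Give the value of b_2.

b_2 = 1/2 ∫_{-2}^{2} h(u) sin(pi*u) du.
Split the integral at the breakpoints.
Directly, an antiderivative of (-2) sin(pi*u) is 2*cos(pi*u)/pi; evaluating from -2 to 0: ∫_{-2}^{0} (-2) sin(pi*u) du = (2/pi) - (2/pi) = 0.
Directly, an antiderivative of (6) sin(pi*u) is -6*cos(pi*u)/pi; evaluating from 0 to 2: ∫_{0}^{2} (6) sin(pi*u) du = (-6/pi) - (-6/pi) = 0.
Summing the pieces and multiplying by (1/2) gives b_2 = 0.

0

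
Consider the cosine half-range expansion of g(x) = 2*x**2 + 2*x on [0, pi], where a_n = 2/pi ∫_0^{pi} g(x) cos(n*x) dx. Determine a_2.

a_2 = 2/pi ∫_0^{pi} (2*x**2 + 2*x) cos(2*x) dx.
Integrating by parts twice (tabular method), an antiderivative of (2*x**2 + 2*x) cos(2*x) is x**2*sin(2*x) + x*sin(2*x) + x*cos(2*x) - sin(2*x)/2 + cos(2*x)/2; evaluating from 0 to pi: ∫_{0}^{pi} (2*x**2 + 2*x) cos(2*x) dx = (1/2 + pi) - (1/2) = pi.
Hence a_2 = (2/pi)·(pi) = 2.

2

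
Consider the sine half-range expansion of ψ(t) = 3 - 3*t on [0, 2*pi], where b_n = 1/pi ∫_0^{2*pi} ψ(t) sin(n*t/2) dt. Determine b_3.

b_3 = 1/pi ∫_0^{2*pi} (3 - 3*t) sin(3*t/2) dt.
Integrating by parts (boundary term plus one more integral), an antiderivative of (3 - 3*t) sin(3*t/2) is 2*t*cos(3*t/2) - 4*sin(3*t/2)/3 - 2*cos(3*t/2); evaluating from 0 to 2*pi: ∫_{0}^{2*pi} (3 - 3*t) sin(3*t/2) dt = (2 - 4*pi) - (-2) = 4 - 4*pi.
Hence b_3 = (1/pi)·(4 - 4*pi) = -4 + 4/pi.

-4 + 4/pi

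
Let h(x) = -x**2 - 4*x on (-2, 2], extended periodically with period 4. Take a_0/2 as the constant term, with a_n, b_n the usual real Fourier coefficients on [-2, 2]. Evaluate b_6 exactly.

b_6 = 1/2 ∫_{-2}^{2} h(x) sin(3*pi*x) dx.
Integrating by parts twice (tabular method), an antiderivative of (-x**2 - 4*x) sin(3*pi*x) is x**2*cos(3*pi*x)/(3*pi) - 2*x*sin(3*pi*x)/(9*pi**2) + 4*x*cos(3*pi*x)/(3*pi) - 4*sin(3*pi*x)/(9*pi**2) - 2*cos(3*pi*x)/(27*pi**3); evaluating from -2 to 2: ∫_{-2}^{2} (-x**2 - 4*x) sin(3*pi*x) dx = (-2/(27*pi**3) + 4/pi) - (2*(-18*pi**2 - 1)/(27*pi**3)) = 16/(3*pi).
Hence b_6 = (1/2)·(16/(3*pi)) = 8/(3*pi).

8/(3*pi)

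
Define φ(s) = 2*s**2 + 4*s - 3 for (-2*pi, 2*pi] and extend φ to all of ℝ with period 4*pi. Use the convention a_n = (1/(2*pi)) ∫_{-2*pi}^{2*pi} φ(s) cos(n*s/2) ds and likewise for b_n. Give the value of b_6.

-8/3

b_6 = (1/(2*pi)) ∫_{-2*pi}^{2*pi} φ(s) sin(3*s) ds.
Integrating by parts twice (tabular method), an antiderivative of (2*s**2 + 4*s - 3) sin(3*s) is -2*s**2*cos(3*s)/3 + 4*s*sin(3*s)/9 - 4*s*cos(3*s)/3 + 4*sin(3*s)/9 + 31*cos(3*s)/27; evaluating from -2*pi to 2*pi: ∫_{-2*pi}^{2*pi} (2*s**2 + 4*s - 3) sin(3*s) ds = (-8*pi**2/3 - 8*pi/3 + 31/27) - (-8*pi**2/3 + 31/27 + 8*pi/3) = -16*pi/3.
Hence b_6 = (1/(2*pi))·(-16*pi/3) = -8/3.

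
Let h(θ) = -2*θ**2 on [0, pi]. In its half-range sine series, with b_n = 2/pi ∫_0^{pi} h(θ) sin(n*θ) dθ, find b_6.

b_6 = 2/pi ∫_0^{pi} (-2*θ**2) sin(6*θ) dθ.
Integrating by parts twice (tabular method), an antiderivative of (-2*θ**2) sin(6*θ) is θ**2*cos(6*θ)/3 - θ*sin(6*θ)/9 - cos(6*θ)/54; evaluating from 0 to pi: ∫_{0}^{pi} (-2*θ**2) sin(6*θ) dθ = (-1/54 + pi**2/3) - (-1/54) = pi**2/3.
Hence b_6 = (2/pi)·(pi**2/3) = 2*pi/3.

2*pi/3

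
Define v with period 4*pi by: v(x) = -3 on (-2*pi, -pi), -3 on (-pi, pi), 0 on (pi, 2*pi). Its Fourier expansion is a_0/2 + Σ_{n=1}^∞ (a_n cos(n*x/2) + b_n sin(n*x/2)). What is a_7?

a_7 = (1/(2*pi)) ∫_{-2*pi}^{2*pi} v(x) cos(7*x/2) dx.
Split the integral at the breakpoints.
Directly, an antiderivative of (-3) cos(7*x/2) is -6*sin(7*x/2)/7; evaluating from -2*pi to -pi: ∫_{-2*pi}^{-pi} (-3) cos(7*x/2) dx = (-6/7) - (0) = -6/7.
Directly, an antiderivative of (-3) cos(7*x/2) is -6*sin(7*x/2)/7; evaluating from -pi to pi: ∫_{-pi}^{pi} (-3) cos(7*x/2) dx = (6/7) - (-6/7) = 12/7.
∫_{pi}^{2*pi} (0) cos(7*x/2) dx = 0.
Summing the pieces and multiplying by (1/(2*pi)) gives a_7 = 3/(7*pi).

3/(7*pi)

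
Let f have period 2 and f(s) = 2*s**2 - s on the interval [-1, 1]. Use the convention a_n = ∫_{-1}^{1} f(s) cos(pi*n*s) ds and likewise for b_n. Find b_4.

b_4 = ∫_{-1}^{1} f(s) sin(4*pi*s) ds.
Integrating by parts twice (tabular method), an antiderivative of (2*s**2 - s) sin(4*pi*s) is -s**2*cos(4*pi*s)/(2*pi) + s*sin(4*pi*s)/(4*pi**2) + s*cos(4*pi*s)/(4*pi) - sin(4*pi*s)/(16*pi**2) + cos(4*pi*s)/(16*pi**3); evaluating from -1 to 1: ∫_{-1}^{1} (2*s**2 - s) sin(4*pi*s) ds = ((1 - 4*pi**2)/(16*pi**3)) - ((1 - 12*pi**2)/(16*pi**3)) = 1/(2*pi).
Hence b_4 = 1/(2*pi).

1/(2*pi)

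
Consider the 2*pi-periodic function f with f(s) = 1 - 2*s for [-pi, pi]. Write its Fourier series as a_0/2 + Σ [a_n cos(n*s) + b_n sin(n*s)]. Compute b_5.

-4/5

b_5 = 1/pi ∫_{-pi}^{pi} f(s) sin(5*s) ds.
Integrating by parts (boundary term plus one more integral), an antiderivative of (1 - 2*s) sin(5*s) is 2*s*cos(5*s)/5 - 2*sin(5*s)/25 - cos(5*s)/5; evaluating from -pi to pi: ∫_{-pi}^{pi} (1 - 2*s) sin(5*s) ds = (1/5 - 2*pi/5) - (1/5 + 2*pi/5) = -4*pi/5.
Hence b_5 = (1/pi)·(-4*pi/5) = -4/5.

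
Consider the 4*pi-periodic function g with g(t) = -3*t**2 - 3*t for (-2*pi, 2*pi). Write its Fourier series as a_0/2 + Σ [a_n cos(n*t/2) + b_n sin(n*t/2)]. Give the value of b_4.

b_4 = (1/(2*pi)) ∫_{-2*pi}^{2*pi} g(t) sin(2*t) dt.
Integrating by parts twice (tabular method), an antiderivative of (-3*t**2 - 3*t) sin(2*t) is 3*t**2*cos(2*t)/2 - 3*t*sin(2*t)/2 + 3*t*cos(2*t)/2 - 3*sin(2*t)/4 - 3*cos(2*t)/4; evaluating from -2*pi to 2*pi: ∫_{-2*pi}^{2*pi} (-3*t**2 - 3*t) sin(2*t) dt = (-3/4 + 3*pi + 6*pi**2) - (-3*pi - 3/4 + 6*pi**2) = 6*pi.
Hence b_4 = (1/(2*pi))·(6*pi) = 3.

3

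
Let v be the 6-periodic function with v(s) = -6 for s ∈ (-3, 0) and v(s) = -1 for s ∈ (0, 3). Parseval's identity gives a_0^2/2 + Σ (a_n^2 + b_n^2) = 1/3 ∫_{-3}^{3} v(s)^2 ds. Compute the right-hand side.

1/3 ∫_{-3}^{3} v(s)^2 ds = 1/3 · (111) = 37.

37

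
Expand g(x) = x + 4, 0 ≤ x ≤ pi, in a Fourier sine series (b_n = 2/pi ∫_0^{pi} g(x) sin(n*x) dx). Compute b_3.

b_3 = 2/pi ∫_0^{pi} (x + 4) sin(3*x) dx.
Integrating by parts (boundary term plus one more integral), an antiderivative of (x + 4) sin(3*x) is -x*cos(3*x)/3 + sin(3*x)/9 - 4*cos(3*x)/3; evaluating from 0 to pi: ∫_{0}^{pi} (x + 4) sin(3*x) dx = (pi/3 + 4/3) - (-4/3) = pi/3 + 8/3.
Hence b_3 = (2/pi)·(pi/3 + 8/3) = 2*(pi + 8)/(3*pi).

2*(pi + 8)/(3*pi)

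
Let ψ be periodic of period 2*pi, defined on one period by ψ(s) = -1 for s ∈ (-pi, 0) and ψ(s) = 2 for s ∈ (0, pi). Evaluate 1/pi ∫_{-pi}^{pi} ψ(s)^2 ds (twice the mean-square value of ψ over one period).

5

1/pi ∫_{-pi}^{pi} ψ(s)^2 ds = 1/pi · (5*pi) = 5.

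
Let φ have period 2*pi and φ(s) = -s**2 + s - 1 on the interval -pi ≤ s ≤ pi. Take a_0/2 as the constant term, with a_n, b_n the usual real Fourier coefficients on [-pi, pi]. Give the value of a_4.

-1/4

a_4 = 1/pi ∫_{-pi}^{pi} φ(s) cos(4*s) ds.
Integrating by parts twice (tabular method), an antiderivative of (-s**2 + s - 1) cos(4*s) is -s**2*sin(4*s)/4 + s*sin(4*s)/4 - s*cos(4*s)/8 - 7*sin(4*s)/32 + cos(4*s)/16; evaluating from -pi to pi: ∫_{-pi}^{pi} (-s**2 + s - 1) cos(4*s) ds = (1/16 - pi/8) - (1/16 + pi/8) = -pi/4.
Hence a_4 = (1/pi)·(-pi/4) = -1/4.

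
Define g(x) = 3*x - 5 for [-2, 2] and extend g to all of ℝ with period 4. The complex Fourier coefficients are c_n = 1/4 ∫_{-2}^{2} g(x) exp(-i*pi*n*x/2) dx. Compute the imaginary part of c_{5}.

-6/(5*pi)

Since g is real-valued, Im(c_{5}) = -1/4 ∫_{-2}^{2} g(x) sin(5*pi*x/2) dx = -b_{5}/2.
Integrating by parts (boundary term plus one more integral), an antiderivative of (3*x - 5) sin(5*pi*x/2) is -6*x*cos(5*pi*x/2)/(5*pi) + 12*sin(5*pi*x/2)/(25*pi**2) + 2*cos(5*pi*x/2)/pi; evaluating from -2 to 2: ∫_{-2}^{2} (3*x - 5) sin(5*pi*x/2) dx = (2/(5*pi)) - (-22/(5*pi)) = 24/(5*pi).
Hence Im(c_{5}) = (-1/4)·(24/(5*pi)) = -6/(5*pi).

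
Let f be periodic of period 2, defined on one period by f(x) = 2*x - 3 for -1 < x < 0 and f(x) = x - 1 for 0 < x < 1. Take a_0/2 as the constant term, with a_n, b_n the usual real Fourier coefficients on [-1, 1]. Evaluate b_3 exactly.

7/(3*pi)

b_3 = ∫_{-1}^{1} f(x) sin(3*pi*x) dx.
Split the integral at the breakpoints.
Integrating by parts (boundary term plus one more integral), an antiderivative of (2*x - 3) sin(3*pi*x) is -2*x*cos(3*pi*x)/(3*pi) + 2*sin(3*pi*x)/(9*pi**2) + cos(3*pi*x)/pi; evaluating from -1 to 0: ∫_{-1}^{0} (2*x - 3) sin(3*pi*x) dx = (1/pi) - (-5/(3*pi)) = 8/(3*pi).
Integrating by parts (boundary term plus one more integral), an antiderivative of (x - 1) sin(3*pi*x) is -x*cos(3*pi*x)/(3*pi) + sin(3*pi*x)/(9*pi**2) + cos(3*pi*x)/(3*pi); evaluating from 0 to 1: ∫_{0}^{1} (x - 1) sin(3*pi*x) dx = (0) - (1/(3*pi)) = -1/(3*pi).
Summing the pieces gives b_3 = 7/(3*pi).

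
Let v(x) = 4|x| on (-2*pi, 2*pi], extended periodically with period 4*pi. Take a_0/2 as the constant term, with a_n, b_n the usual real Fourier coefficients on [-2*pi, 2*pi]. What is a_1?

a_1 = (1/(2*pi)) ∫_{-2*pi}^{2*pi} v(x) cos(x/2) dx.
v is even and cos(x/2) is even, so the integrand is even and a_1 = 1/pi ∫_0^{2*pi} v(x) cos(x/2) dx.
Integrating by parts (boundary term plus one more integral), an antiderivative of (4*x) cos(x/2) is 8*x*sin(x/2) + 16*cos(x/2); evaluating from 0 to 2*pi: ∫_{0}^{2*pi} (4*x) cos(x/2) dx = (-16) - (16) = -32.
Hence a_1 = (1/pi)·(-32) = -32/pi.

-32/pi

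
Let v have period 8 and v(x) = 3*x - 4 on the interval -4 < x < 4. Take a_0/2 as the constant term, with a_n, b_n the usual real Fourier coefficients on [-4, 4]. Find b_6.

-4/pi

b_6 = 1/4 ∫_{-4}^{4} v(x) sin(3*pi*x/2) dx.
Integrating by parts (boundary term plus one more integral), an antiderivative of (3*x - 4) sin(3*pi*x/2) is -2*x*cos(3*pi*x/2)/pi + 4*sin(3*pi*x/2)/(3*pi**2) + 8*cos(3*pi*x/2)/(3*pi); evaluating from -4 to 4: ∫_{-4}^{4} (3*x - 4) sin(3*pi*x/2) dx = (-16/(3*pi)) - (32/(3*pi)) = -16/pi.
Hence b_6 = (1/4)·(-16/pi) = -4/pi.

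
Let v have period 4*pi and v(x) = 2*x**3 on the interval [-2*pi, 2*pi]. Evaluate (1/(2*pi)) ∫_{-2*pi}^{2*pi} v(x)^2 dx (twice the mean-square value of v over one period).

(1/(2*pi)) ∫_{-2*pi}^{2*pi} v(x)^2 dx = (1/(2*pi)) · (1024*pi**7/7) = 512*pi**6/7.

512*pi**6/7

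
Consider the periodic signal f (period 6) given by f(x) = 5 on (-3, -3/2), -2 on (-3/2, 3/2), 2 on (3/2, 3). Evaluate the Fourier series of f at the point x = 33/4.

2

x = 33/4 differs from x = 9/4 by 1 full period(s), and the series is 6-periodic.
f is continuous at x = 9/4 with value 2, so the series converges to 2 there.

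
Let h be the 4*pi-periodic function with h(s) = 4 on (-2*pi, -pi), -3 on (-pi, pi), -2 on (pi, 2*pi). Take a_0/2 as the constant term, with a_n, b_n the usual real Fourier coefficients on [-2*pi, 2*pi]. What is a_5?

a_5 = (1/(2*pi)) ∫_{-2*pi}^{2*pi} h(s) cos(5*s/2) ds.
Split the integral at the breakpoints.
Directly, an antiderivative of (4) cos(5*s/2) is 8*sin(5*s/2)/5; evaluating from -2*pi to -pi: ∫_{-2*pi}^{-pi} (4) cos(5*s/2) ds = (-8/5) - (0) = -8/5.
Directly, an antiderivative of (-3) cos(5*s/2) is -6*sin(5*s/2)/5; evaluating from -pi to pi: ∫_{-pi}^{pi} (-3) cos(5*s/2) ds = (-6/5) - (6/5) = -12/5.
Directly, an antiderivative of (-2) cos(5*s/2) is -4*sin(5*s/2)/5; evaluating from pi to 2*pi: ∫_{pi}^{2*pi} (-2) cos(5*s/2) ds = (0) - (-4/5) = 4/5.
Summing the pieces and multiplying by (1/(2*pi)) gives a_5 = -8/(5*pi).

-8/(5*pi)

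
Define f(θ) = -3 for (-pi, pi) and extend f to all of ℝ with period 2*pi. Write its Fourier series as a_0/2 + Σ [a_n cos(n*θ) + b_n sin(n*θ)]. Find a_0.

a_0 = 1/pi ∫_{-pi}^{pi} f(θ) dθ = 1/pi · (-6*pi) = -6.

-6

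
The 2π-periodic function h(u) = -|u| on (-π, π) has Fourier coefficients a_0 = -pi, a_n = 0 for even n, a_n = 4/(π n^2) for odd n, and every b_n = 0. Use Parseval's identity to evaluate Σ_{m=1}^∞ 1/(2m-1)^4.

Parseval: a_0^2/2 + Σ a_n^2 = (1/π) ∫_{-π}^{π} h(u)^2 du = 2*pi**2/3.
Subtract a_0^2/2 = pi**2/2: Σ a_n^2 = pi**2/6.
Only odd n contribute, with a_n^2 = 16/(π^2 n^4), so Σ_{m≥1} 1/(2m-1)^4 = π^2·(pi**2/6)/16 = pi**4/96.

pi**4/96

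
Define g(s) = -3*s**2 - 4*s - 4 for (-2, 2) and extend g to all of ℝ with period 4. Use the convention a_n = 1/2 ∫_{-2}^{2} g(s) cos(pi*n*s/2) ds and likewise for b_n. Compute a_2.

a_2 = 1/2 ∫_{-2}^{2} g(s) cos(pi*s) ds.
Integrating by parts twice (tabular method), an antiderivative of (-3*s**2 - 4*s - 4) cos(pi*s) is -3*s**2*sin(pi*s)/pi - 4*s*sin(pi*s)/pi - 6*s*cos(pi*s)/pi**2 - 4*sin(pi*s)/pi + 6*sin(pi*s)/pi**3 - 4*cos(pi*s)/pi**2; evaluating from -2 to 2: ∫_{-2}^{2} (-3*s**2 - 4*s - 4) cos(pi*s) ds = (-16/pi**2) - (8/pi**2) = -24/pi**2.
Hence a_2 = (1/2)·(-24/pi**2) = -12/pi**2.

-12/pi**2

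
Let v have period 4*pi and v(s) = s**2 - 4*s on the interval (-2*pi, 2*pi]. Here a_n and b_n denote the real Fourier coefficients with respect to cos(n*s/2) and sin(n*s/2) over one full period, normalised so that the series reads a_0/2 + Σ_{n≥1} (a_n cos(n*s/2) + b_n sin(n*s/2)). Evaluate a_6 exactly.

4/9

a_6 = (1/(2*pi)) ∫_{-2*pi}^{2*pi} v(s) cos(3*s) ds.
Integrating by parts twice (tabular method), an antiderivative of (s**2 - 4*s) cos(3*s) is s**2*sin(3*s)/3 - 4*s*sin(3*s)/3 + 2*s*cos(3*s)/9 - 2*sin(3*s)/27 - 4*cos(3*s)/9; evaluating from -2*pi to 2*pi: ∫_{-2*pi}^{2*pi} (s**2 - 4*s) cos(3*s) ds = (-4/9 + 4*pi/9) - (-4*pi/9 - 4/9) = 8*pi/9.
Hence a_6 = (1/(2*pi))·(8*pi/9) = 4/9.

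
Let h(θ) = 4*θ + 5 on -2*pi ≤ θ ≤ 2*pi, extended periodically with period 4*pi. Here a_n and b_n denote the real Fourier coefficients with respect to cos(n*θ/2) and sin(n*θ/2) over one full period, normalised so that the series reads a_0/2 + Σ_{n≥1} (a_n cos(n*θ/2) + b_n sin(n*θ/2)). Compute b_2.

b_2 = (1/(2*pi)) ∫_{-2*pi}^{2*pi} h(θ) sin(θ) dθ.
Integrating by parts (boundary term plus one more integral), an antiderivative of (4*θ + 5) sin(θ) is -4*θ*cos(θ) + 4*sin(θ) - 5*cos(θ); evaluating from -2*pi to 2*pi: ∫_{-2*pi}^{2*pi} (4*θ + 5) sin(θ) dθ = (-8*pi - 5) - (-5 + 8*pi) = -16*pi.
Hence b_2 = (1/(2*pi))·(-16*pi) = -8.

-8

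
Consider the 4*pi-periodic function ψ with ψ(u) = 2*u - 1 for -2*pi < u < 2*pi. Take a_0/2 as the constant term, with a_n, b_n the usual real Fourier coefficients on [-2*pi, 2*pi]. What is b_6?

b_6 = (1/(2*pi)) ∫_{-2*pi}^{2*pi} ψ(u) sin(3*u) du.
Integrating by parts (boundary term plus one more integral), an antiderivative of (2*u - 1) sin(3*u) is -2*u*cos(3*u)/3 + 2*sin(3*u)/9 + cos(3*u)/3; evaluating from -2*pi to 2*pi: ∫_{-2*pi}^{2*pi} (2*u - 1) sin(3*u) du = (1/3 - 4*pi/3) - (1/3 + 4*pi/3) = -8*pi/3.
Hence b_6 = (1/(2*pi))·(-8*pi/3) = -4/3.

-4/3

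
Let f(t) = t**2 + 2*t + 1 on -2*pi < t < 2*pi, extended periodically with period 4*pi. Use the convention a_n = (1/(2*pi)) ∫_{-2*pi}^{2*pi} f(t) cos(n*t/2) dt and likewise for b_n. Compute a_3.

a_3 = (1/(2*pi)) ∫_{-2*pi}^{2*pi} f(t) cos(3*t/2) dt.
Integrating by parts twice (tabular method), an antiderivative of (t**2 + 2*t + 1) cos(3*t/2) is 2*t**2*sin(3*t/2)/3 + 4*t*sin(3*t/2)/3 + 8*t*cos(3*t/2)/9 + 2*sin(3*t/2)/27 + 8*cos(3*t/2)/9; evaluating from -2*pi to 2*pi: ∫_{-2*pi}^{2*pi} (t**2 + 2*t + 1) cos(3*t/2) dt = (-16*pi/9 - 8/9) - (-8/9 + 16*pi/9) = -32*pi/9.
Hence a_3 = (1/(2*pi))·(-32*pi/9) = -16/9.

-16/9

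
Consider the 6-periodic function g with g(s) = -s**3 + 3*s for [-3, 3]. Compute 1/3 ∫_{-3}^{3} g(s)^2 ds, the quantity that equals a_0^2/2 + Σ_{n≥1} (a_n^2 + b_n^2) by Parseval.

1/3 ∫_{-3}^{3} g(s)^2 ds = 1/3 · (7128/35) = 2376/35.

2376/35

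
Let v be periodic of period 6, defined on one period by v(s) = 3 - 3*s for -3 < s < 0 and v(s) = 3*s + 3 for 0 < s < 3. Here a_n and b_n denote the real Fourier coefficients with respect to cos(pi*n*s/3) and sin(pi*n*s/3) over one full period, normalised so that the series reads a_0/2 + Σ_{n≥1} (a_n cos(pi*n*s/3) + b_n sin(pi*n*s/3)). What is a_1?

-36/pi**2

a_1 = 1/3 ∫_{-3}^{3} v(s) cos(pi*s/3) ds.
v is even and cos(pi*s/3) is even, so the integrand is even and a_1 = 2/3 ∫_0^{3} v(s) cos(pi*s/3) ds.
Integrating by parts (boundary term plus one more integral), an antiderivative of (3*s + 3) cos(pi*s/3) is 9*s*sin(pi*s/3)/pi + 9*sin(pi*s/3)/pi + 27*cos(pi*s/3)/pi**2; evaluating from 0 to 3: ∫_{0}^{3} (3*s + 3) cos(pi*s/3) ds = (-27/pi**2) - (27/pi**2) = -54/pi**2.
Hence a_1 = (2/3)·(-54/pi**2) = -36/pi**2.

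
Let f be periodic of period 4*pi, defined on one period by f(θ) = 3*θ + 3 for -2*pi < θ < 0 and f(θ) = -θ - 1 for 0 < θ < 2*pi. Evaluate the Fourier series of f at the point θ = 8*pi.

1

θ = 8*pi differs from θ = 0 by 2 full period(s), and the series is 4*pi-periodic.
At θ = 0 the one-sided limits are f(0^-) = 3 and f(0^+) = -1.
By Dirichlet's theorem the series converges to their average, [(3) + (-1)]/2 = 1.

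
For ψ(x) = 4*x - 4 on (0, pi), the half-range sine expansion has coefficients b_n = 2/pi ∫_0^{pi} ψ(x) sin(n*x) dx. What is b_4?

b_4 = 2/pi ∫_0^{pi} (4*x - 4) sin(4*x) dx.
Integrating by parts (boundary term plus one more integral), an antiderivative of (4*x - 4) sin(4*x) is -x*cos(4*x) + sin(4*x)/4 + cos(4*x); evaluating from 0 to pi: ∫_{0}^{pi} (4*x - 4) sin(4*x) dx = (1 - pi) - (1) = -pi.
Hence b_4 = (2/pi)·(-pi) = -2.

-2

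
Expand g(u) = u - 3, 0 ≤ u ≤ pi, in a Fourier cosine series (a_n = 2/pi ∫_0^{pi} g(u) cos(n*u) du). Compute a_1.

a_1 = 2/pi ∫_0^{pi} (u - 3) cos(u) du.
Integrating by parts (boundary term plus one more integral), an antiderivative of (u - 3) cos(u) is u*sin(u) - 3*sin(u) + cos(u); evaluating from 0 to pi: ∫_{0}^{pi} (u - 3) cos(u) du = (-1) - (1) = -2.
Hence a_1 = (2/pi)·(-2) = -4/pi.

-4/pi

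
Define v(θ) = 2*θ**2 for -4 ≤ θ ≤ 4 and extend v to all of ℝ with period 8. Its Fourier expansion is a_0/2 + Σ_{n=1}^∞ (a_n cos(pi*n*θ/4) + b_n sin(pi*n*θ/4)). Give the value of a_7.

-128/(49*pi**2)

a_7 = 1/4 ∫_{-4}^{4} v(θ) cos(7*pi*θ/4) dθ.
v is even and cos(7*pi*θ/4) is even, so the integrand is even and a_7 = 1/2 ∫_0^{4} v(θ) cos(7*pi*θ/4) dθ.
Integrating by parts twice (tabular method), an antiderivative of (2*θ**2) cos(7*pi*θ/4) is 8*θ**2*sin(7*pi*θ/4)/(7*pi) + 64*θ*cos(7*pi*θ/4)/(49*pi**2) - 256*sin(7*pi*θ/4)/(343*pi**3); evaluating from 0 to 4: ∫_{0}^{4} (2*θ**2) cos(7*pi*θ/4) dθ = (-256/(49*pi**2)) - (0) = -256/(49*pi**2).
Hence a_7 = (1/2)·(-256/(49*pi**2)) = -128/(49*pi**2).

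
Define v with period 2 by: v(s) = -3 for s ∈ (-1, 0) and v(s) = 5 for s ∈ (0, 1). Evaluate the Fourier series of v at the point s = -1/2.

v is continuous at s = -1/2 with value -3, so the series converges to -3 there.

-3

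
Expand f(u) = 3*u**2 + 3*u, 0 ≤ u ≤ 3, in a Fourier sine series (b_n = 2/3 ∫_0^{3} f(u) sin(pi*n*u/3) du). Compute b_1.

b_1 = 2/3 ∫_0^{3} (3*u**2 + 3*u) sin(pi*u/3) du.
Integrating by parts twice (tabular method), an antiderivative of (3*u**2 + 3*u) sin(pi*u/3) is -9*u**2*cos(pi*u/3)/pi + 54*u*sin(pi*u/3)/pi**2 - 9*u*cos(pi*u/3)/pi + 27*sin(pi*u/3)/pi**2 + 162*cos(pi*u/3)/pi**3; evaluating from 0 to 3: ∫_{0}^{3} (3*u**2 + 3*u) sin(pi*u/3) du = (-162/pi**3 + 108/pi) - (162/pi**3) = -324/pi**3 + 108/pi.
Hence b_1 = (2/3)·(-324/pi**3 + 108/pi) = -216/pi**3 + 72/pi.

-216/pi**3 + 72/pi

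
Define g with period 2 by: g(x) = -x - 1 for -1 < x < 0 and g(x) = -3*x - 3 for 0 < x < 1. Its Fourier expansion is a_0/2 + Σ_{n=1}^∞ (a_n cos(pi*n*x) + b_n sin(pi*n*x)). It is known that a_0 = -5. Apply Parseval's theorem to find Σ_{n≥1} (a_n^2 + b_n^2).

53/6

Parseval: a_0^2/2 + Σ_{n≥1} (a_n^2+b_n^2) = ∫_{-1}^{1} g(x)^2 dx = 64/3.
Subtract a_0^2/2 = 25/2: Σ (a_n^2+b_n^2) = 53/6.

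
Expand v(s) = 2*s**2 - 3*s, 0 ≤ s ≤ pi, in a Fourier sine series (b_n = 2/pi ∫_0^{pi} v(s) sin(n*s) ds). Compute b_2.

b_2 = 2/pi ∫_0^{pi} (2*s**2 - 3*s) sin(2*s) ds.
Integrating by parts twice (tabular method), an antiderivative of (2*s**2 - 3*s) sin(2*s) is -s**2*cos(2*s) + s*sin(2*s) + 3*s*cos(2*s)/2 - 3*sin(2*s)/4 + cos(2*s)/2; evaluating from 0 to pi: ∫_{0}^{pi} (2*s**2 - 3*s) sin(2*s) ds = (-pi**2 + 1/2 + 3*pi/2) - (1/2) = pi*(3 - 2*pi)/2.
Hence b_2 = (2/pi)·(pi*(3 - 2*pi)/2) = 3 - 2*pi.

3 - 2*pi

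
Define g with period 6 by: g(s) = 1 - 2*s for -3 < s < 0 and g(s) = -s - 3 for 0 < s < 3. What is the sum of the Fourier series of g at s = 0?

-1

At s = 0 the one-sided limits are g(0^-) = 1 and g(0^+) = -3.
By Dirichlet's theorem the series converges to their average, [(1) + (-3)]/2 = -1.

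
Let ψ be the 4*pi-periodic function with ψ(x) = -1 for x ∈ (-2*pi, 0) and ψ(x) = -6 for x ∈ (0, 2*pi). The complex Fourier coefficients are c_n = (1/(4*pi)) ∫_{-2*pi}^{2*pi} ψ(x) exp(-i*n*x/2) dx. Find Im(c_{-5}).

Since ψ is real-valued, Im(c_{-5}) = -(1/(4*pi)) ∫_{-2*pi}^{2*pi} ψ(x) sin(-5*x/2) dx = b_{5}/2.
Split the integral at the breakpoints.
Directly, an antiderivative of (-1) sin(-5*x/2) is -2*cos(5*x/2)/5; evaluating from -2*pi to 0: ∫_{-2*pi}^{0} (-1) sin(-5*x/2) dx = (-2/5) - (2/5) = -4/5.
Directly, an antiderivative of (-6) sin(-5*x/2) is -12*cos(5*x/2)/5; evaluating from 0 to 2*pi: ∫_{0}^{2*pi} (-6) sin(-5*x/2) dx = (12/5) - (-12/5) = 24/5.
So ∫_{-2*pi}^{2*pi} ψ(x) sin(-5*x/2) dx = 4.
Hence Im(c_{-5}) = (-1/(4*pi))·(4) = -1/pi.

-1/pi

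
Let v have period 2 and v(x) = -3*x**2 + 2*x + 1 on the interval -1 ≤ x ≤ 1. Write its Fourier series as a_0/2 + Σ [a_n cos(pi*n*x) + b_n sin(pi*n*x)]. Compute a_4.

-3/(4*pi**2)

a_4 = ∫_{-1}^{1} v(x) cos(4*pi*x) dx.
Integrating by parts twice (tabular method), an antiderivative of (-3*x**2 + 2*x + 1) cos(4*pi*x) is -3*x**2*sin(4*pi*x)/(4*pi) + x*sin(4*pi*x)/(2*pi) - 3*x*cos(4*pi*x)/(8*pi**2) + 3*sin(4*pi*x)/(32*pi**3) + sin(4*pi*x)/(4*pi) + cos(4*pi*x)/(8*pi**2); evaluating from -1 to 1: ∫_{-1}^{1} (-3*x**2 + 2*x + 1) cos(4*pi*x) dx = (-1/(4*pi**2)) - (1/(2*pi**2)) = -3/(4*pi**2).
Hence a_4 = -3/(4*pi**2).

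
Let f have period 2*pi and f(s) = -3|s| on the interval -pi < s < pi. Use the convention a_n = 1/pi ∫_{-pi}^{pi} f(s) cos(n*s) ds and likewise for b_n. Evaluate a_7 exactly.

a_7 = 1/pi ∫_{-pi}^{pi} f(s) cos(7*s) ds.
f is even and cos(7*s) is even, so the integrand is even and a_7 = 2/pi ∫_0^{pi} f(s) cos(7*s) ds.
Integrating by parts (boundary term plus one more integral), an antiderivative of (-3*s) cos(7*s) is -3*s*sin(7*s)/7 - 3*cos(7*s)/49; evaluating from 0 to pi: ∫_{0}^{pi} (-3*s) cos(7*s) ds = (3/49) - (-3/49) = 6/49.
Hence a_7 = (2/pi)·(6/49) = 12/(49*pi).

12/(49*pi)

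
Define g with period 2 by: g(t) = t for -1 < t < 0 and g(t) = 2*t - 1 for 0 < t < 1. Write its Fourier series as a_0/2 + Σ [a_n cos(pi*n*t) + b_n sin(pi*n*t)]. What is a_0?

-1/2

a_0 = ∫_{-1}^{1} g(t) dt = -1/2.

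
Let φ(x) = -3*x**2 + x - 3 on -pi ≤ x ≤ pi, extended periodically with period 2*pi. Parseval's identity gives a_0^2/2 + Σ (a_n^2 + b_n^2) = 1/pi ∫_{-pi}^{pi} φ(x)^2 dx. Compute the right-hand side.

1/pi ∫_{-pi}^{pi} φ(x)^2 dx = 1/pi · (2*pi*(135 + 95*pi**2 + 27*pi**4)/15) = 18 + 38*pi**2/3 + 18*pi**4/5.

18 + 38*pi**2/3 + 18*pi**4/5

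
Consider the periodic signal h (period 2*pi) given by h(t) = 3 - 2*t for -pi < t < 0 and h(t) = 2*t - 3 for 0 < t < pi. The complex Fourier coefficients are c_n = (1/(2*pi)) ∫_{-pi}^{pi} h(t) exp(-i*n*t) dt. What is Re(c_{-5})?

-4/(25*pi)

Since h is real-valued, Re(c_{-5}) = (1/(2*pi)) ∫_{-pi}^{pi} h(t) cos(-5*t) dt = a_{5}/2.
Split the integral at the breakpoints.
Integrating by parts (boundary term plus one more integral), an antiderivative of (3 - 2*t) cos(-5*t) is -2*t*sin(5*t)/5 + 3*sin(5*t)/5 - 2*cos(5*t)/25; evaluating from -pi to 0: ∫_{-pi}^{0} (3 - 2*t) cos(-5*t) dt = (-2/25) - (2/25) = -4/25.
Integrating by parts (boundary term plus one more integral), an antiderivative of (2*t - 3) cos(-5*t) is 2*t*sin(5*t)/5 - 3*sin(5*t)/5 + 2*cos(5*t)/25; evaluating from 0 to pi: ∫_{0}^{pi} (2*t - 3) cos(-5*t) dt = (-2/25) - (2/25) = -4/25.
So ∫_{-pi}^{pi} h(t) cos(-5*t) dt = -8/25.
Hence Re(c_{-5}) = (1/(2*pi))·(-8/25) = -4/(25*pi).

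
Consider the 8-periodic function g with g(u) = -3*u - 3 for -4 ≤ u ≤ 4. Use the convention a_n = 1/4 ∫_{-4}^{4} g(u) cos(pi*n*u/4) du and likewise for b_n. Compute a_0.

a_0 = 1/4 ∫_{-4}^{4} g(u) du = 1/4 · (-24) = -6.

-6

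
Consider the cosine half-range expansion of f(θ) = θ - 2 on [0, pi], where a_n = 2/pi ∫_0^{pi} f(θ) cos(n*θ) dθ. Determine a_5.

-4/(25*pi)

a_5 = 2/pi ∫_0^{pi} (θ - 2) cos(5*θ) dθ.
Integrating by parts (boundary term plus one more integral), an antiderivative of (θ - 2) cos(5*θ) is θ*sin(5*θ)/5 - 2*sin(5*θ)/5 + cos(5*θ)/25; evaluating from 0 to pi: ∫_{0}^{pi} (θ - 2) cos(5*θ) dθ = (-1/25) - (1/25) = -2/25.
Hence a_5 = (2/pi)·(-2/25) = -4/(25*pi).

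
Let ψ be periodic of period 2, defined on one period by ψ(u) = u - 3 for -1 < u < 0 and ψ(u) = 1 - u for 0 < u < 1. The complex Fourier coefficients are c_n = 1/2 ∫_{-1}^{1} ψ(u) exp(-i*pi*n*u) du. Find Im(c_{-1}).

Since ψ is real-valued, Im(c_{-1}) = -1/2 ∫_{-1}^{1} ψ(u) sin(-pi*u) du = b_{1}/2.
Split the integral at the breakpoints.
Integrating by parts (boundary term plus one more integral), an antiderivative of (u - 3) sin(-pi*u) is u*cos(pi*u)/pi - sin(pi*u)/pi**2 - 3*cos(pi*u)/pi; evaluating from -1 to 0: ∫_{-1}^{0} (u - 3) sin(-pi*u) du = (-3/pi) - (4/pi) = -7/pi.
Integrating by parts (boundary term plus one more integral), an antiderivative of (1 - u) sin(-pi*u) is -u*cos(pi*u)/pi + sin(pi*u)/pi**2 + cos(pi*u)/pi; evaluating from 0 to 1: ∫_{0}^{1} (1 - u) sin(-pi*u) du = (0) - (1/pi) = -1/pi.
So ∫_{-1}^{1} ψ(u) sin(-pi*u) du = -8/pi.
Hence Im(c_{-1}) = (-1/2)·(-8/pi) = 4/pi.

4/pi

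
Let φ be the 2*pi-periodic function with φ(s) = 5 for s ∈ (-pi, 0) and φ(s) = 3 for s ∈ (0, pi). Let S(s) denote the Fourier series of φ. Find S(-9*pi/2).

s = -9*pi/2 differs from s = -pi/2 by -2 full period(s), and the series is 2*pi-periodic.
φ is continuous at s = -pi/2 with value 5, so the series converges to 5 there.

5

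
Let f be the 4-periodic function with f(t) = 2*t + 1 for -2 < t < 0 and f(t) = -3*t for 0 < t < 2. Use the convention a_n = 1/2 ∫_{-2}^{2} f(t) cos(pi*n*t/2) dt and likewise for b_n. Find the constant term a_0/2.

a_0 = 1/2 ∫_{-2}^{2} f(t) dt = 1/2 · (-8) = -4.
So the constant term a_0/2 = -2.

-2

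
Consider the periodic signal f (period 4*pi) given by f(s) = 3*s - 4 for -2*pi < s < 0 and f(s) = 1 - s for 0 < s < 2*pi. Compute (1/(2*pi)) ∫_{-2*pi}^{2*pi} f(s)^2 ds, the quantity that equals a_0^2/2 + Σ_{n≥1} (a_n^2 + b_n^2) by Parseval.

17 + 22*pi + 40*pi**2/3

(1/(2*pi)) ∫_{-2*pi}^{2*pi} f(s)^2 ds = (1/(2*pi)) · (2*pi*(51 + 66*pi + 40*pi**2)/3) = 17 + 22*pi + 40*pi**2/3.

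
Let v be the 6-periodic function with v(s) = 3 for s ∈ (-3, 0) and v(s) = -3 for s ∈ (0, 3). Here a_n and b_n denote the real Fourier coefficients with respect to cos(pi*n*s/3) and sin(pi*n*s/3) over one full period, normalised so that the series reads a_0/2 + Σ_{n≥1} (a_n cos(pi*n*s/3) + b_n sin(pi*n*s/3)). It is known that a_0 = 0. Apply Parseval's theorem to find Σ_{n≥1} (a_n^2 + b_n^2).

Parseval: a_0^2/2 + Σ_{n≥1} (a_n^2+b_n^2) = 1/3 ∫_{-3}^{3} v(s)^2 ds = 18.
Subtract a_0^2/2 = 0: Σ (a_n^2+b_n^2) = 18.

18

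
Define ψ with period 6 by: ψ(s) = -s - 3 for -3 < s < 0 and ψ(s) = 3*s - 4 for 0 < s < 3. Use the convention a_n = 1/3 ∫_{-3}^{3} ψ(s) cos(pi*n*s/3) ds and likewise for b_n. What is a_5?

a_5 = 1/3 ∫_{-3}^{3} ψ(s) cos(5*pi*s/3) ds.
Split the integral at the breakpoints.
Integrating by parts (boundary term plus one more integral), an antiderivative of (-s - 3) cos(5*pi*s/3) is -3*s*sin(5*pi*s/3)/(5*pi) - 9*sin(5*pi*s/3)/(5*pi) - 9*cos(5*pi*s/3)/(25*pi**2); evaluating from -3 to 0: ∫_{-3}^{0} (-s - 3) cos(5*pi*s/3) ds = (-9/(25*pi**2)) - (9/(25*pi**2)) = -18/(25*pi**2).
Integrating by parts (boundary term plus one more integral), an antiderivative of (3*s - 4) cos(5*pi*s/3) is 9*s*sin(5*pi*s/3)/(5*pi) - 12*sin(5*pi*s/3)/(5*pi) + 27*cos(5*pi*s/3)/(25*pi**2); evaluating from 0 to 3: ∫_{0}^{3} (3*s - 4) cos(5*pi*s/3) ds = (-27/(25*pi**2)) - (27/(25*pi**2)) = -54/(25*pi**2).
Summing the pieces and multiplying by (1/3) gives a_5 = -24/(25*pi**2).

-24/(25*pi**2)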